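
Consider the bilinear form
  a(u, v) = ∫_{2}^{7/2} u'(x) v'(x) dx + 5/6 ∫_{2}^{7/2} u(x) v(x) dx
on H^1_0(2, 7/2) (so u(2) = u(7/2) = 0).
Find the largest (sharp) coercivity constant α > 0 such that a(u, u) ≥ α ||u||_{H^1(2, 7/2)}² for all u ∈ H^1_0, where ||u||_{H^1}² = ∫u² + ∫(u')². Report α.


α = (15 + 8*π^2)/(2*(9 + 4*π^2))

Coercivity of a(·,·) on H^1_0(2, 7/2) means a(u, u) ≥ α ||u||_{H^1}² for every u ∈ H^1_0.
The interval has length L = 3/2, and Poincaré/coercivity depend only on L. Here a(u, u) = ∫(u')² + (5/6)·∫u².
Here 0 < c = 5/6 < 1. The condition a(u,u) ≥ α||u||_{H^1}² reads (1−α)∫(u')² ≥ (α−c)∫u². Any admissible α is ≤ 1 (rapidly oscillating u have ∫u²/∫(u')² → 0), and α = 1 would force 0 ≥ (1−c)∫u², impossible since c < 1; so 1−α > 0. By the sharp Poincaré inequality on H^1_0 of an interval of length L, ∫(u')² ≥ (π/L)²∫u² with equality for the first sine mode sin(π(x−x₀)/L) (x₀ the left endpoint), so the inequality holds for all u iff (1−α)(π/L)² ≥ α − c, i.e. α ≤ ((π/L)² + c)/((π/L)² + 1) = (1 + c(L/π)²)/(1 + (L/π)²). With (π/L)² = 4*π^2/9 and c = 5/6, the largest admissible constant is α = ((π/L)² + c)/((π/L)² + 1).
Simplifying, α = (15 + 8*π^2)/(2*(9 + 4*π^2)).


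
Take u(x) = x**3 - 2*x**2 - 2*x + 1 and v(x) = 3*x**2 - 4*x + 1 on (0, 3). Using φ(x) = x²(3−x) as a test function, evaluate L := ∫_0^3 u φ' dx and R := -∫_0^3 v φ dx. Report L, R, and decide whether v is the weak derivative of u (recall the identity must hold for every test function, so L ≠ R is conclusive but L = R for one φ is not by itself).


LHS = -54/5, RHS = -621/20. No, v is not the weak derivative of u.

u(x) = x**3 - 2*x**2 - 2*x + 1, classical derivative u'(x) = 3*x**2 - 4*x - 2.
φ(x) = x²(3−x), so φ'(x) = 3*x*(2 - x).
Note φ(0) = φ(3) = 0, so the boundary term u·φ vanishes.
LHS = ∫_0^3 u(x) φ'(x) dx = ∫_0^3 (-3*x^5 + 12*x^4 - 6*x^3 - 15*x^2 + 6*x) dx. Term by term:
  ∫_0^3 -3*x^5 dx = -729/2;  ∫_0^3 12*x^4 dx = 2916/5;  ∫_0^3 -6*x^3 dx = -243/2;
  ∫_0^3 -15*x^2 dx = -135;  ∫_0^3 6*x dx = 27.
Sum: -729/2 + 2916/5 − 243/2 − 135 + 27 = -54/5.
So LHS = -54/5.
∫_0^3 v(x) φ(x) dx = ∫_0^3 (-3*x^5 + 13*x^4 - 13*x^3 + 3*x^2) dx. Term by term:
  ∫_0^3 -3*x^5 dx = -729/2;  ∫_0^3 13*x^4 dx = 3159/5;  ∫_0^3 -13*x^3 dx = -1053/4;
  ∫_0^3 3*x^2 dx = 27.
Sum: -729/2 + 3159/5 − 1053/4 + 27 = 621/20.
So RHS = -∫_0^3 v(x) φ(x) dx = -621/20.
LHS − RHS = 81/4 ≠ 0, so the identity fails.
(For a valid weak derivative the identity must hold for EVERY test function, in particular this one. The failure shows v is NOT the weak derivative of u.)
Correct weak derivative would be u'(x) = 3*x**2 - 4*x - 2.


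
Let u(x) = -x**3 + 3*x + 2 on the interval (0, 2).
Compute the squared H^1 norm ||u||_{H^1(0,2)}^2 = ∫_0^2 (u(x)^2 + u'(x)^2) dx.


||u||_{H^1}^2 = 1662/35

The H^1 norm (squared) on an interval (0, L) is
  ||u||_{H^1}^2 = ∫_0^L u(x)^2 dx + ∫_0^L u'(x)^2 dx.
Compute u'(x) = 3 - 3*x**2.
Then u(x)^2 = x**6 - 6*x**4 - 4*x**3 + 9*x**2 + 12*x + 4 and u'(x)^2 = 9*x**4 - 18*x**2 + 9.
Integrate each monomial from 0 to 2 using ∫_0^2 c·x^n dx = c·2^(n+1)/(n+1):
  ∫_0^2 u(x)^2 dx = ∫_0^2 (x^6 - 6*x^4 - 4*x^3 + 9*x^2 + 12*x + 4) dx. Term by term:
    ∫_0^2 x^6 dx = 128/7;  ∫_0^2 -6*x^4 dx = -192/5;  ∫_0^2 -4*x^3 dx = -16;
    ∫_0^2 9*x^2 dx = 24;  ∫_0^2 12*x dx = 24;  ∫_0^2 4 dx = 8.
  Sum: 128/7 − 192/5 − 16 + 24 + 24 + 8 = 696/35.
  ∫_0^2 u'(x)^2 dx = ∫_0^2 (9*x^4 - 18*x^2 + 9) dx. Term by term:
    ∫_0^2 9*x^4 dx = 288/5;  ∫_0^2 -18*x^2 dx = -48;  ∫_0^2 9 dx = 18.
  Sum: 288/5 − 48 + 18 = 138/5.
Adding: ||u||_{H^1}^2 = 696/35 + 138/5 = 1662/35.


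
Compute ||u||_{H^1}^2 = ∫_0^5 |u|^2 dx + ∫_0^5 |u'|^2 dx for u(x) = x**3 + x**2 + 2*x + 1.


||u||_{H^1}^2 = 406325/14

The H^1 norm (squared) on an interval (0, L) is
  ||u||_{H^1}^2 = ∫_0^L u(x)^2 dx + ∫_0^L u'(x)^2 dx.
Compute u'(x) = 3*x**2 + 2*x + 2.
Then u(x)^2 = x**6 + 2*x**5 + 5*x**4 + 6*x**3 + 6*x**2 + 4*x + 1 and u'(x)^2 = 9*x**4 + 12*x**3 + 16*x**2 + 8*x + 4.
Integrate each monomial from 0 to 5 using ∫_0^5 c·x^n dx = c·5^(n+1)/(n+1):
  ∫_0^5 u(x)^2 dx = ∫_0^5 (x^6 + 2*x^5 + 5*x^4 + 6*x^3 + 6*x^2 + 4*x + 1) dx. Term by term:
    ∫_0^5 x^6 dx = 78125/7;  ∫_0^5 2*x^5 dx = 15625/3;  ∫_0^5 5*x^4 dx = 3125;
    ∫_0^5 6*x^3 dx = 1875/2;  ∫_0^5 6*x^2 dx = 250;  ∫_0^5 4*x dx = 50;
    ∫_0^5 1 dx = 5.
  Sum: 78125/7 + 15625/3 + 3125 + 1875/2 + 250 + 50 + 5 = 870935/42.
  ∫_0^5 u'(x)^2 dx = ∫_0^5 (9*x^4 + 12*x^3 + 16*x^2 + 8*x + 4) dx. Term by term:
    ∫_0^5 9*x^4 dx = 5625;  ∫_0^5 12*x^3 dx = 1875;  ∫_0^5 16*x^2 dx = 2000/3;
    ∫_0^5 8*x dx = 100;  ∫_0^5 4 dx = 20.
  Sum: 5625 + 1875 + 2000/3 + 100 + 20 = 24860/3.
Adding: ||u||_{H^1}^2 = 870935/42 + 24860/3 = 406325/14.


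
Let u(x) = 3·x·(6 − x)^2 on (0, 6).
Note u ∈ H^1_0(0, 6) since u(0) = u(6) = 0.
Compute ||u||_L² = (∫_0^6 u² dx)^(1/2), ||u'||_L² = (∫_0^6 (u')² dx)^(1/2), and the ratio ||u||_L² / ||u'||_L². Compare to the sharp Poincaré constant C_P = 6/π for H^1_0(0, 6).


||u||_L² / ||u'||_L² = 3*sqrt(14)/7 < C_P = 6/π.

u(x) = 3·x·(6 − x)^2, so u'(x) = 9*(x - 6)*(x - 2).
u(x) = 3·x·(6 − x)^2 vanishes at x = 0 and x = 6, so u ∈ H^1_0(0, 6). Differentiate via the product rule and integrate the resulting polynomials term by term.
  ∫_0^6 u² dx = ∫_0^6 (9*x^6 - 216*x^5 + 1944*x^4 - 7776*x^3 + 11664*x^2) dx. Term by term:
    ∫_0^6 9*x^6 dx = 2519424/7;  ∫_0^6 -216*x^5 dx = -1679616;  ∫_0^6 1944*x^4 dx = 15116544/5;
    ∫_0^6 -7776*x^3 dx = -2519424;  ∫_0^6 11664*x^2 dx = 839808.
  Sum: 2519424/7 − 1679616 + 15116544/5 − 2519424 + 839808 = 839808/35.
  ∫_0^6 (u')² dx = ∫_0^6 (81*x^4 - 1296*x^3 + 7128*x^2 - 15552*x + 11664) dx. Term by term:
    ∫_0^6 81*x^4 dx = 629856/5;  ∫_0^6 -1296*x^3 dx = -419904;  ∫_0^6 7128*x^2 dx = 513216;
    ∫_0^6 -15552*x dx = -279936;  ∫_0^6 11664 dx = 69984.
  Sum: 629856/5 − 419904 + 513216 − 279936 + 69984 = 46656/5.
∫_0^6 u² dx = 839808/35, so ||u||_L² = 648*sqrt(70)/35.
∫_0^6 (u')² dx = 46656/5, so ||u'||_L² = 216*sqrt(5)/5.
Ratio ||u||_L² / ||u'||_L² = 3*sqrt(14)/7.
Sharp Poincaré constant on H^1_0(0, 6) is C_P = L/π = 6/π, achieved by sin(π/6·x).
A polynomial bump cannot attain the sharp Poincaré constant (only the first sine eigenfunction does), so the ratio is strictly less than C_P, consistent with ||u||_L² ≤ C_P ||u'||_L².


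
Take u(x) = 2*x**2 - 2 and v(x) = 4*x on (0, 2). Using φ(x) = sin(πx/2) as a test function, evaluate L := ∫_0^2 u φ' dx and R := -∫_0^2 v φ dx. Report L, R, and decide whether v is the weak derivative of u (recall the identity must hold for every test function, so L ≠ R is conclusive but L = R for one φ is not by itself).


LHS = -16/π, RHS = -16/π. Yes, v = u' weakly.

u(x) = 2*x**2 - 2, classical derivative u'(x) = 4*x.
φ(x) = sin(πx/2), so φ'(x) = π*cos(π*x/2)/2.
Note φ(0) = φ(2) = 0, so the boundary term u·φ vanishes.
LHS = ∫_0^2 u(x) φ'(x) dx = ∫_0^2 (π*x^2*cos(π*x/2) - π*cos(π*x/2)) dx. Term by term:
  ∫_0^2 -π*cos(π*x/2) dx = 0;  ∫_0^2 π*x^2*cos(π*x/2) dx = -16/π.
Sum: 0 − 16/π = -16/π.
So LHS = -16/π.
∫_0^2 v(x) φ(x) dx = ∫_0^2 (4*x*sin(π*x/2)) dx. Term by term:
  ∫_0^2 4*x*sin(π*x/2) dx = 16/π.
So RHS = -∫_0^2 v(x) φ(x) dx = -16/π.
LHS = RHS, so the identity holds for this test φ.
Moreover u is smooth here and v(x) = u'(x) = 4*x pointwise, so the identity holds for every test function. Hence v is the weak derivative of u.


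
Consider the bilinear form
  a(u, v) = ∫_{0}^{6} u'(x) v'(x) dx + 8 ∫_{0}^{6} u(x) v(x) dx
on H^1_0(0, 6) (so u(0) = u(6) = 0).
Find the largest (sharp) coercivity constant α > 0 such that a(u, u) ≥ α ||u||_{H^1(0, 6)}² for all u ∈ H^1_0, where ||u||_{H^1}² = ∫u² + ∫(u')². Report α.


α = 1

Coercivity of a(·,·) on H^1_0(0, 6) means a(u, u) ≥ α ||u||_{H^1}² for every u ∈ H^1_0.
The interval has length L = 6, and Poincaré/coercivity depend only on L. Here a(u, u) = ∫(u')² + (8)·∫u².
Here c = 8 ≥ 1, so a(u,u) = ∫(u')² + c∫u² ≥ ∫(u')² + ∫u² = ||u||_{H^1}², i.e. α = 1 works. No larger α is possible: a(u,u) ≥ α||u||_{H^1}² means (1−α)∫(u')² ≥ (α−c)∫u², and for the modes u_n = sin(nπ(x−x₀)/L) (x₀ the left endpoint) one has ∫u_n²/∫(u_n')² = (L/(nπ))² → 0, so a(u_n,u_n)/||u_n||_{H^1}² → 1. Hence the optimal constant is α = 1.
Therefore α = 1.


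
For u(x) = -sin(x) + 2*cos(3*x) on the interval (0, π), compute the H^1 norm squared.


||u||_{H^1(0,π)}^2 = 21*π

u'(x) = -6*sin(3*x) - cos(x).
Expand u² and (u')² and integrate term by term on (0, π), using: for integers n ≥ 1, ∫_0^π sin²(nx) dx = ∫_0^π cos²(nx) dx = π/2; for n ≠ n', ∫_0^π sin(nx)sin(n'x) dx = ∫_0^π cos(nx)cos(n'x) dx = 0; and by product-to-sum, ∫_0^π sin(nx)cos(n'x) dx = ½∫_0^π [sin((n+n')x) + sin((n−n')x)] dx, which is 0 when n+n' is even and 2n/(n²−n'²) when n+n' is odd (it need not vanish on (0, π)).
  u² squared terms: (-1)²·∫sin(x)² dx = 1·π/2 = π/2;  (2)²·∫cos(3x)² dx = 4·π/2 = 2*π.
  u² cross terms: 2·(-1)·(2)·∫sin(x)·cos(3x) dx = -4·(0) = 0.
  So ∫_0^π u² dx = π/2 + 2*π + 0 = 5*π/2.
  (u')² squared terms: (-1)²·∫cos(x)² dx = 1·π/2 = π/2;  (-6)²·∫sin(3x)² dx = 36·π/2 = 18*π.
  (u')² cross terms: 2·(-1)·(-6)·∫cos(x)·sin(3x) dx = 12·(0) = 0.
  So ∫_0^π (u')² dx = π/2 + 18*π + 0 = 37*π/2.
||u||_{H^1}^2 = (5*π/2) + (37*π/2) = 21*π.


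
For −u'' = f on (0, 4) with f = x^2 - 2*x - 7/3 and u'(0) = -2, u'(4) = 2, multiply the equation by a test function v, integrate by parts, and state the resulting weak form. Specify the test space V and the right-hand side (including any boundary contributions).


V = H^1(0, 4) (v unrestricted at boundary; u is determined up to an additive constant); weak form: ∫_0^4 u'v' dx = ∫_0^4 (x^2 - 2*x - 7/3) v dx + 2·v(4) + 2·v(0) for all v ∈ V.

Multiply both sides by a test function v and integrate from 0 to 4:
  ∫_0^4 −u''(x) v(x) dx = ∫_0^4 f(x) v(x) dx.
Integrate the LHS by parts once:
  ∫_0^4 −u'' v dx = −[u'(x) v(x)]_0^4 + ∫_0^4 u'(x) v'(x) dx.
Thus ∫_0^4 u'(x) v'(x) dx = ∫_0^4 f(x) v(x) dx + [u'(x) v(x)]_0^4.
Choose V so that boundary terms are either known or forced to vanish.
u has inhomogeneous Neumann u'(0) = -2, u'(4) = 2. [u' v]_0^4 = (2)·v(4) − (-2)·v(0) = 2·v(4) + 2·v(0). Take V = H^1(0, 4); boundary term becomes part of RHS.
Weak formulation: find u (satisfying any essential BC) such that ∫_0^4 u'(x) v'(x) dx = ∫_0^4 f v dx + 2·v(4) + 2·v(0) for all v ∈ V (Neumann data are natural BCs: they enter the RHS as boundary terms).
Substituting f(x) = x^2 - 2*x - 7/3, the right-hand side is ∫_0^4 (x^2 - 2*x - 7/3) v dx + 2·v(4) + 2·v(0).
Compatibility check (pure Neumann): taking v ≡ 1 ∈ V gives 0 = ∫_0^4 f dx + (2) − (-2), i.e. ∫_0^4 f dx must equal u'(0) − u'(4) = -4. Indeed ∫_0^4 (x^2 - 2*x - 7/3) dx = -4, so the data are compatible. The solution is then unique only up to an additive constant (fix it e.g. by requiring ∫_0^4 u dx = 0).


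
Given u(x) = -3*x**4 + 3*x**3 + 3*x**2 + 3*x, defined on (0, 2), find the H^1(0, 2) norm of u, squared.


||u||_{H^1}^2 = 15406/35

The H^1 norm (squared) on an interval (0, L) is
  ||u||_{H^1}^2 = ∫_0^L u(x)^2 dx + ∫_0^L u'(x)^2 dx.
Compute u'(x) = -12*x**3 + 9*x**2 + 6*x + 3.
Then u(x)^2 = 9*x**8 - 18*x**7 - 9*x**6 + 27*x**4 + 18*x**3 + 9*x**2 and u'(x)^2 = 144*x**6 - 216*x**5 - 63*x**4 + 36*x**3 + 90*x**2 + 36*x + 9.
Integrate each monomial from 0 to 2 using ∫_0^2 c·x^n dx = c·2^(n+1)/(n+1):
  ∫_0^2 u(x)^2 dx = ∫_0^2 (9*x^8 - 18*x^7 - 9*x^6 + 27*x^4 + 18*x^3 + 9*x^2) dx. Term by term:
    ∫_0^2 9*x^8 dx = 512;  ∫_0^2 -18*x^7 dx = -576;  ∫_0^2 -9*x^6 dx = -1152/7;
    ∫_0^2 27*x^4 dx = 864/5;  ∫_0^2 18*x^3 dx = 72;  ∫_0^2 9*x^2 dx = 24.
  Sum: 512 − 576 − 1152/7 + 864/5 + 72 + 24 = 1408/35.
  ∫_0^2 u'(x)^2 dx = ∫_0^2 (144*x^6 - 216*x^5 - 63*x^4 + 36*x^3 + 90*x^2 + 36*x + 9) dx. Term by term:
    ∫_0^2 144*x^6 dx = 18432/7;  ∫_0^2 -216*x^5 dx = -2304;  ∫_0^2 -63*x^4 dx = -2016/5;
    ∫_0^2 36*x^3 dx = 144;  ∫_0^2 90*x^2 dx = 240;  ∫_0^2 36*x dx = 72;
    ∫_0^2 9 dx = 18.
  Sum: 18432/7 − 2304 − 2016/5 + 144 + 240 + 72 + 18 = 13998/35.
Adding: ||u||_{H^1}^2 = 1408/35 + 13998/35 = 15406/35.


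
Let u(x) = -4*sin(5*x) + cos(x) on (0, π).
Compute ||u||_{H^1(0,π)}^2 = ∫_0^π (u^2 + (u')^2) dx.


||u||_{H^1(0,π)}^2 = 209*π

u'(x) = -sin(x) - 20*cos(5*x).
Expand u² and (u')² and integrate term by term on (0, π), using: for integers n ≥ 1, ∫_0^π sin²(nx) dx = ∫_0^π cos²(nx) dx = π/2; for n ≠ n', ∫_0^π sin(nx)sin(n'x) dx = ∫_0^π cos(nx)cos(n'x) dx = 0; and by product-to-sum, ∫_0^π sin(nx)cos(n'x) dx = ½∫_0^π [sin((n+n')x) + sin((n−n')x)] dx, which is 0 when n+n' is even and 2n/(n²−n'²) when n+n' is odd (it need not vanish on (0, π)).
  u² squared terms: (-4)²·∫sin(5x)² dx = 16·π/2 = 8*π;  (1)²·∫cos(x)² dx = 1·π/2 = π/2.
  u² cross terms: 2·(-4)·(1)·∫sin(5x)·cos(x) dx = -8·(0) = 0.
  So ∫_0^π u² dx = 8*π + π/2 + 0 = 17*π/2.
  (u')² squared terms: (-1)²·∫sin(x)² dx = 1·π/2 = π/2;  (-20)²·∫cos(5x)² dx = 400·π/2 = 200*π.
  (u')² cross terms: 2·(-1)·(-20)·∫sin(x)·cos(5x) dx = 40·(0) = 0.
  So ∫_0^π (u')² dx = π/2 + 200*π + 0 = 401*π/2.
||u||_{H^1}^2 = (17*π/2) + (401*π/2) = 209*π.


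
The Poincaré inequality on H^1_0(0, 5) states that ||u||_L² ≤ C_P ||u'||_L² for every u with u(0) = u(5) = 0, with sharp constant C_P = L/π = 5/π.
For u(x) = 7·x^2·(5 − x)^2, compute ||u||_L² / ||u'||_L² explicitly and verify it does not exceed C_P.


||u||_L² / ||u'||_L² = 5*sqrt(3)/6 < C_P = 5/π.

u(x) = 7·x^2·(5 − x)^2, so u'(x) = 14*x*(x - 5)*(2*x - 5).
u(x) = 7·x^2·(5 − x)^2 vanishes at x = 0 and x = 5, so u ∈ H^1_0(0, 5). Differentiate via the product rule and integrate the resulting polynomials term by term.
  ∫_0^5 u² dx = ∫_0^5 (49*x^8 - 980*x^7 + 7350*x^6 - 24500*x^5 + 30625*x^4) dx. Term by term:
    ∫_0^5 49*x^8 dx = 95703125/9;  ∫_0^5 -980*x^7 dx = -95703125/2;  ∫_0^5 7350*x^6 dx = 82031250;
    ∫_0^5 -24500*x^5 dx = -191406250/3;  ∫_0^5 30625*x^4 dx = 19140625.
  Sum: 95703125/9 − 95703125/2 + 82031250 − 191406250/3 + 19140625 = 2734375/18.
  ∫_0^5 (u')² dx = ∫_0^5 (784*x^6 - 11760*x^5 + 63700*x^4 - 147000*x^3 + 122500*x^2) dx. Term by term:
    ∫_0^5 784*x^6 dx = 8750000;  ∫_0^5 -11760*x^5 dx = -30625000;  ∫_0^5 63700*x^4 dx = 39812500;
    ∫_0^5 -147000*x^3 dx = -22968750;  ∫_0^5 122500*x^2 dx = 15312500/3.
  Sum: 8750000 − 30625000 + 39812500 − 22968750 + 15312500/3 = 218750/3.
∫_0^5 u² dx = 2734375/18, so ||u||_L² = 625*sqrt(14)/6.
∫_0^5 (u')² dx = 218750/3, so ||u'||_L² = 125*sqrt(42)/3.
Ratio ||u||_L² / ||u'||_L² = 5*sqrt(3)/6.
Sharp Poincaré constant on H^1_0(0, 5) is C_P = L/π = 5/π, achieved by sin(π/5·x).
A polynomial bump cannot attain the sharp Poincaré constant (only the first sine eigenfunction does), so the ratio is strictly less than C_P, consistent with ||u||_L² ≤ C_P ||u'||_L².


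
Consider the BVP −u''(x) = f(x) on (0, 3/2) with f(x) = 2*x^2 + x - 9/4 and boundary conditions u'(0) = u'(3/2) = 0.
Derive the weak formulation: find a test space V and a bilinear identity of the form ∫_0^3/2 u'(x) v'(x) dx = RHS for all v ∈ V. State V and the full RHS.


V = H^1(0, 3/2) (no boundary constraint on v; u is determined up to an additive constant); weak form: ∫_0^3/2 u'v' dx = ∫_0^3/2 (2*x^2 + x - 9/4) v dx for all v ∈ V.

Multiply both sides by a test function v and integrate from 0 to 3/2:
  ∫_0^3/2 −u''(x) v(x) dx = ∫_0^3/2 f(x) v(x) dx.
Integrate the LHS by parts once:
  ∫_0^3/2 −u'' v dx = −[u'(x) v(x)]_0^3/2 + ∫_0^3/2 u'(x) v'(x) dx.
Thus ∫_0^3/2 u'(x) v'(x) dx = ∫_0^3/2 f(x) v(x) dx + [u'(x) v(x)]_0^3/2.
Choose V so that boundary terms are either known or forced to vanish.
u has homogeneous Neumann: u'(0) = u'(3/2) = 0. So [u' v]_0^3/2 = 0·v(3/2) − 0·v(0) = 0 for any v; take V = H^1(0, 3/2).
Weak formulation: find u (satisfying any essential BC) such that ∫_0^3/2 u'(x) v'(x) dx = ∫_0^3/2 f v dx for all v ∈ V (homogeneous Neumann, so boundary terms vanish).
Substituting f(x) = 2*x^2 + x - 9/4, the right-hand side is ∫_0^3/2 (2*x^2 + x - 9/4) v dx.
Compatibility check (pure Neumann): taking v ≡ 1 ∈ V gives 0 = ∫_0^3/2 f dx + (0) − (0), i.e. ∫_0^3/2 f dx must equal u'(0) − u'(3/2) = 0. Indeed ∫_0^3/2 (2*x^2 + x - 9/4) dx = 0, so the data are compatible. The solution is then unique only up to an additive constant (fix it e.g. by requiring ∫_0^3/2 u dx = 0).


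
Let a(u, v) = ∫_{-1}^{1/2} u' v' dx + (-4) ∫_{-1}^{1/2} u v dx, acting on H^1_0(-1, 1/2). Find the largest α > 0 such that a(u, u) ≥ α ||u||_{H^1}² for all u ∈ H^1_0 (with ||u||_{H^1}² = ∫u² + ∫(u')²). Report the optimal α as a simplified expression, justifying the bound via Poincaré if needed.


α = 4*(-9 + π^2)/(9 + 4*π^2)

Coercivity of a(·,·) on H^1_0(-1, 1/2) means a(u, u) ≥ α ||u||_{H^1}² for every u ∈ H^1_0.
The interval has length L = 3/2, and Poincaré/coercivity depend only on L. Here a(u, u) = ∫(u')² + (-4)·∫u².
Here c = -4 < 0 with |c| < (π/L)² = 4*π^2/9, so coercivity still holds. The condition a(u,u) ≥ α||u||_{H^1}² reads (1−α)∫(u')² ≥ (α−c)∫u². Any admissible α is ≤ 1 (rapidly oscillating u have ∫u²/∫(u')² → 0), and α = 1 would force 0 ≥ (1−c)∫u², impossible since c < 1; so 1−α > 0. By the sharp Poincaré inequality on H^1_0 of an interval of length L, ∫(u')² ≥ (π/L)²∫u² with equality for the first sine mode sin(π(x−x₀)/L) (x₀ the left endpoint), so the inequality holds for all u iff (1−α)(π/L)² ≥ α − c, i.e. α ≤ ((π/L)² + c)/((π/L)² + 1) = (1 + c(L/π)²)/(1 + (L/π)²). (Direct route, valid since c ≤ 0: Poincaré gives c∫u² ≥ c(L/π)²∫(u')², so a(u,u) ≥ (1 + c(L/π)²)∫(u')², while ||u||_{H^1}² ≤ (1 + (L/π)²)∫(u')²; dividing yields the same α.) With (π/L)² = 4*π^2/9 and c = -4, the largest admissible constant is α = ((π/L)² + c)/((π/L)² + 1).
Simplifying, α = 4*(-9 + π^2)/(9 + 4*π^2).


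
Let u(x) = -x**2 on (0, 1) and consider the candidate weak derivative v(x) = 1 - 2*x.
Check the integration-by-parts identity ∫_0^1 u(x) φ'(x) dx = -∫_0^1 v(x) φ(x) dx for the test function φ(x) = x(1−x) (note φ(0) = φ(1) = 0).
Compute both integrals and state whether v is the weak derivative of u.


LHS = 1/6, RHS = 0. No, v is not the weak derivative of u.

u(x) = -x**2, classical derivative u'(x) = -2*x.
φ(x) = x(1−x), so φ'(x) = 1 - 2*x.
Note φ(0) = φ(1) = 0, so the boundary term u·φ vanishes.
LHS = ∫_0^1 u(x) φ'(x) dx = ∫_0^1 (2*x^3 - x^2) dx. Term by term:
  ∫_0^1 2*x^3 dx = 1/2;  ∫_0^1 -x^2 dx = -1/3.
Sum: 1/2 − 1/3 = 1/6.
So LHS = 1/6.
∫_0^1 v(x) φ(x) dx = ∫_0^1 (2*x^3 - 3*x^2 + x) dx. Term by term:
  ∫_0^1 2*x^3 dx = 1/2;  ∫_0^1 -3*x^2 dx = -1;  ∫_0^1 x dx = 1/2.
Sum: 1/2 − 1 + 1/2 = 0.
So RHS = -∫_0^1 v(x) φ(x) dx = 0.
LHS − RHS = 1/6 ≠ 0, so the identity fails.
(For a valid weak derivative the identity must hold for EVERY test function, in particular this one. The failure shows v is NOT the weak derivative of u.)
Correct weak derivative would be u'(x) = -2*x.


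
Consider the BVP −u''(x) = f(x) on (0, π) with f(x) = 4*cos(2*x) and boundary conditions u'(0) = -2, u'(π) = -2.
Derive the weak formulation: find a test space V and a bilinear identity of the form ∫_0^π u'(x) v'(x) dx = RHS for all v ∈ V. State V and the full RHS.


V = H^1(0, π) (v unrestricted at boundary; u is determined up to an additive constant); weak form: ∫_0^π u'v' dx = ∫_0^π (4*cos(2*x)) v dx − 2·v(π) + 2·v(0) for all v ∈ V.

Multiply both sides by a test function v and integrate from 0 to π:
  ∫_0^π −u''(x) v(x) dx = ∫_0^π f(x) v(x) dx.
Integrate the LHS by parts once:
  ∫_0^π −u'' v dx = −[u'(x) v(x)]_0^π + ∫_0^π u'(x) v'(x) dx.
Thus ∫_0^π u'(x) v'(x) dx = ∫_0^π f(x) v(x) dx + [u'(x) v(x)]_0^π.
Choose V so that boundary terms are either known or forced to vanish.
u has inhomogeneous Neumann u'(0) = -2, u'(π) = -2. [u' v]_0^π = (-2)·v(π) − (-2)·v(0) = − 2·v(π) + 2·v(0). Take V = H^1(0, π); boundary term becomes part of RHS.
Weak formulation: find u (satisfying any essential BC) such that ∫_0^π u'(x) v'(x) dx = ∫_0^π f v dx − 2·v(π) + 2·v(0) for all v ∈ V (Neumann data are natural BCs: they enter the RHS as boundary terms).
Substituting f(x) = 4*cos(2*x), the right-hand side is ∫_0^π (4*cos(2*x)) v dx − 2·v(π) + 2·v(0).
Compatibility check (pure Neumann): taking v ≡ 1 ∈ V gives 0 = ∫_0^π f dx + (-2) − (-2), i.e. ∫_0^π f dx must equal u'(0) − u'(π) = 0. Indeed ∫_0^π (4*cos(2*x)) dx = 0, so the data are compatible. The solution is then unique only up to an additive constant (fix it e.g. by requiring ∫_0^π u dx = 0).


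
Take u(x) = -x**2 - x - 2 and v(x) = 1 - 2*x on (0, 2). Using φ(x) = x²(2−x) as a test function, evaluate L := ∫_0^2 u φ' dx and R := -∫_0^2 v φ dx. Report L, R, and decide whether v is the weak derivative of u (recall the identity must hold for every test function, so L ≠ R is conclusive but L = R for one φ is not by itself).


LHS = 68/15, RHS = 28/15. No, v is not the weak derivative of u.

u(x) = -x**2 - x - 2, classical derivative u'(x) = -2*x - 1.
φ(x) = x²(2−x), so φ'(x) = x*(4 - 3*x).
Note φ(0) = φ(2) = 0, so the boundary term u·φ vanishes.
LHS = ∫_0^2 u(x) φ'(x) dx = ∫_0^2 (3*x^4 - x^3 + 2*x^2 - 8*x) dx. Term by term:
  ∫_0^2 3*x^4 dx = 96/5;  ∫_0^2 -x^3 dx = -4;  ∫_0^2 2*x^2 dx = 16/3;
  ∫_0^2 -8*x dx = -16.
Sum: 96/5 − 4 + 16/3 − 16 = 68/15.
So LHS = 68/15.
∫_0^2 v(x) φ(x) dx = ∫_0^2 (2*x^4 - 5*x^3 + 2*x^2) dx. Term by term:
  ∫_0^2 2*x^4 dx = 64/5;  ∫_0^2 -5*x^3 dx = -20;  ∫_0^2 2*x^2 dx = 16/3.
Sum: 64/5 − 20 + 16/3 = -28/15.
So RHS = -∫_0^2 v(x) φ(x) dx = 28/15.
LHS − RHS = 8/3 ≠ 0, so the identity fails.
(For a valid weak derivative the identity must hold for EVERY test function, in particular this one. The failure shows v is NOT the weak derivative of u.)
Correct weak derivative would be u'(x) = -2*x - 1.


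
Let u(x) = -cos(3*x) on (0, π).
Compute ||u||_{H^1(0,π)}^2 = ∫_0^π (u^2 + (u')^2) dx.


||u||_{H^1(0,π)}^2 = 5*π

u'(x) = 3*sin(3*x).
Expand u² and (u')² and integrate term by term on (0, π), using: for integers n ≥ 1, ∫_0^π sin²(nx) dx = ∫_0^π cos²(nx) dx = π/2; for n ≠ n', ∫_0^π sin(nx)sin(n'x) dx = ∫_0^π cos(nx)cos(n'x) dx = 0; and by product-to-sum, ∫_0^π sin(nx)cos(n'x) dx = ½∫_0^π [sin((n+n')x) + sin((n−n')x)] dx, which is 0 when n+n' is even and 2n/(n²−n'²) when n+n' is odd (it need not vanish on (0, π)).
  u² squared terms: (-1)²·∫cos(3x)² dx = 1·π/2 = π/2.
  So ∫_0^π u² dx = π/2.
  (u')² squared terms: (3)²·∫sin(3x)² dx = 9·π/2 = 9*π/2.
  So ∫_0^π (u')² dx = 9*π/2.
||u||_{H^1}^2 = (π/2) + (9*π/2) = 5*π.


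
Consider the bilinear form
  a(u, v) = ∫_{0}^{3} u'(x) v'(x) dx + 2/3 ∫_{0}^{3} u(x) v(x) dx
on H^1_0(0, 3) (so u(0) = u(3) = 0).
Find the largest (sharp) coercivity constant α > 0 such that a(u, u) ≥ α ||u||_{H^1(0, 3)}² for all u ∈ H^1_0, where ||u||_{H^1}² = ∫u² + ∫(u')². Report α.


α = (6 + π^2)/(9 + π^2)

Coercivity of a(·,·) on H^1_0(0, 3) means a(u, u) ≥ α ||u||_{H^1}² for every u ∈ H^1_0.
The interval has length L = 3, and Poincaré/coercivity depend only on L. Here a(u, u) = ∫(u')² + (2/3)·∫u².
Here 0 < c = 2/3 < 1. The condition a(u,u) ≥ α||u||_{H^1}² reads (1−α)∫(u')² ≥ (α−c)∫u². Any admissible α is ≤ 1 (rapidly oscillating u have ∫u²/∫(u')² → 0), and α = 1 would force 0 ≥ (1−c)∫u², impossible since c < 1; so 1−α > 0. By the sharp Poincaré inequality on H^1_0 of an interval of length L, ∫(u')² ≥ (π/L)²∫u² with equality for the first sine mode sin(π(x−x₀)/L) (x₀ the left endpoint), so the inequality holds for all u iff (1−α)(π/L)² ≥ α − c, i.e. α ≤ ((π/L)² + c)/((π/L)² + 1) = (1 + c(L/π)²)/(1 + (L/π)²). With (π/L)² = π^2/9 and c = 2/3, the largest admissible constant is α = ((π/L)² + c)/((π/L)² + 1).
Simplifying, α = (6 + π^2)/(9 + π^2).


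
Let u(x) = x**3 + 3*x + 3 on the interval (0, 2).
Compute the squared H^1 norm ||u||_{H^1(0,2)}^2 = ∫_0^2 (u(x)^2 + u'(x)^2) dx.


||u||_{H^1}^2 = 1976/7

The H^1 norm (squared) on an interval (0, L) is
  ||u||_{H^1}^2 = ∫_0^L u(x)^2 dx + ∫_0^L u'(x)^2 dx.
Compute u'(x) = 3*x**2 + 3.
Then u(x)^2 = x**6 + 6*x**4 + 6*x**3 + 9*x**2 + 18*x + 9 and u'(x)^2 = 9*x**4 + 18*x**2 + 9.
Integrate each monomial from 0 to 2 using ∫_0^2 c·x^n dx = c·2^(n+1)/(n+1):
  ∫_0^2 u(x)^2 dx = ∫_0^2 (x^6 + 6*x^4 + 6*x^3 + 9*x^2 + 18*x + 9) dx. Term by term:
    ∫_0^2 x^6 dx = 128/7;  ∫_0^2 6*x^4 dx = 192/5;  ∫_0^2 6*x^3 dx = 24;
    ∫_0^2 9*x^2 dx = 24;  ∫_0^2 18*x dx = 36;  ∫_0^2 9 dx = 18.
  Sum: 128/7 + 192/5 + 24 + 24 + 36 + 18 = 5554/35.
  ∫_0^2 u'(x)^2 dx = ∫_0^2 (9*x^4 + 18*x^2 + 9) dx. Term by term:
    ∫_0^2 9*x^4 dx = 288/5;  ∫_0^2 18*x^2 dx = 48;  ∫_0^2 9 dx = 18.
  Sum: 288/5 + 48 + 18 = 618/5.
Adding: ||u||_{H^1}^2 = 5554/35 + 618/5 = 1976/7.


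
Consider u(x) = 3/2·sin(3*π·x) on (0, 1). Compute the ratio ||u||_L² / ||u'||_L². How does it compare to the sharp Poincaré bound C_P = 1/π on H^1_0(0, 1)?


||u||_L² / ||u'||_L² = 1/(3*π) < C_P = 1/π.

u(x) = 3/2·sin(3*π·x), so u'(x) = 9*π*cos(3*π*x)/2.
Writing u(x) = A·sin(kπx/L) with A = 3/2 and k = 3, use ∫_0^L sin²(kπx/L) dx = L/2 and ∫_0^L cos²(kπx/L) dx = L/2.
u² = 9/4·sin²(3*π·x) and (u')² = 81*π^2/4·cos²(3*π·x), and each of sin², cos² integrates to L/2 = 1/2 over (0, 1).
∫_0^1 u² dx = 9/8, so ||u||_L² = 3*sqrt(2)/4.
∫_0^1 (u')² dx = 81*π^2/8, so ||u'||_L² = 9*sqrt(2)*π/4.
Ratio ||u||_L² / ||u'||_L² = 1/(3*π).
Sharp Poincaré constant on H^1_0(0, 1) is C_P = L/π = 1/π, achieved by sin(π·x).
This is the k = 3 harmonic; the ratio L/(kπ) is strictly less than C_P = L/π, consistent with the sharp inequality ||u||_L² ≤ C_P ||u'||_L².


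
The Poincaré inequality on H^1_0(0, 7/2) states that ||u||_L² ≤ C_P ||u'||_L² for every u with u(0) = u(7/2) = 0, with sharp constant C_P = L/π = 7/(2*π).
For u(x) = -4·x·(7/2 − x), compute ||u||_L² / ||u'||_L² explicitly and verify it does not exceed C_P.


||u||_L² / ||u'||_L² = 7*sqrt(10)/20 < C_P = 7/(2*π).

u(x) = -4·x·(7/2 − x), so u'(x) = 8*x - 14.
u(x) = -4·x·(7/2 − x) vanishes at x = 0 and x = 7/2, so u ∈ H^1_0(0, 7/2). Differentiate via the product rule and integrate the resulting polynomials term by term.
  ∫_0^7/2 u² dx = ∫_0^7/2 (16*x^4 - 112*x^3 + 196*x^2) dx. Term by term:
    ∫_0^7/2 16*x^4 dx = 16807/10;  ∫_0^7/2 -112*x^3 dx = -16807/4;  ∫_0^7/2 196*x^2 dx = 16807/6.
  Sum: 16807/10 − 16807/4 + 16807/6 = 16807/60.
  ∫_0^7/2 (u')² dx = ∫_0^7/2 (64*x^2 - 224*x + 196) dx. Term by term:
    ∫_0^7/2 64*x^2 dx = 2744/3;  ∫_0^7/2 -224*x dx = -1372;  ∫_0^7/2 196 dx = 686.
  Sum: 2744/3 − 1372 + 686 = 686/3.
∫_0^7/2 u² dx = 16807/60, so ||u||_L² = 49*sqrt(105)/30.
∫_0^7/2 (u')² dx = 686/3, so ||u'||_L² = 7*sqrt(42)/3.
Ratio ||u||_L² / ||u'||_L² = 7*sqrt(10)/20.
Sharp Poincaré constant on H^1_0(0, 7/2) is C_P = L/π = 7/(2*π), achieved by sin(2*π/7·x).
A polynomial bump cannot attain the sharp Poincaré constant (only the first sine eigenfunction does), so the ratio is strictly less than C_P, consistent with ||u||_L² ≤ C_P ||u'||_L².


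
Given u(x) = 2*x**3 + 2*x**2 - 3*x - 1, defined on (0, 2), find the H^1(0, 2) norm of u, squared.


||u||_{H^1}^2 = 43016/105

The H^1 norm (squared) on an interval (0, L) is
  ||u||_{H^1}^2 = ∫_0^L u(x)^2 dx + ∫_0^L u'(x)^2 dx.
Compute u'(x) = 6*x**2 + 4*x - 3.
Then u(x)^2 = 4*x**6 + 8*x**5 - 8*x**4 - 16*x**3 + 5*x**2 + 6*x + 1 and u'(x)^2 = 36*x**4 + 48*x**3 - 20*x**2 - 24*x + 9.
Integrate each monomial from 0 to 2 using ∫_0^2 c·x^n dx = c·2^(n+1)/(n+1):
  ∫_0^2 u(x)^2 dx = ∫_0^2 (4*x^6 + 8*x^5 - 8*x^4 - 16*x^3 + 5*x^2 + 6*x + 1) dx. Term by term:
    ∫_0^2 4*x^6 dx = 512/7;  ∫_0^2 8*x^5 dx = 256/3;  ∫_0^2 -8*x^4 dx = -256/5;
    ∫_0^2 -16*x^3 dx = -64;  ∫_0^2 5*x^2 dx = 40/3;  ∫_0^2 6*x dx = 12;
    ∫_0^2 1 dx = 2.
  Sum: 512/7 + 256/3 − 256/5 − 64 + 40/3 + 12 + 2 = 7414/105.
  ∫_0^2 u'(x)^2 dx = ∫_0^2 (36*x^4 + 48*x^3 - 20*x^2 - 24*x + 9) dx. Term by term:
    ∫_0^2 36*x^4 dx = 1152/5;  ∫_0^2 48*x^3 dx = 192;  ∫_0^2 -20*x^2 dx = -160/3;
    ∫_0^2 -24*x dx = -48;  ∫_0^2 9 dx = 18.
  Sum: 1152/5 + 192 − 160/3 − 48 + 18 = 5086/15.
Adding: ||u||_{H^1}^2 = 7414/105 + 5086/15 = 43016/105.


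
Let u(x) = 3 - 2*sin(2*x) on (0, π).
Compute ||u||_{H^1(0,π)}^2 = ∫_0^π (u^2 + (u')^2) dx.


||u||_{H^1(0,π)}^2 = 19*π

u'(x) = -4*cos(2*x).
Expand u² and (u')² and integrate term by term on (0, π), using: for integers n ≥ 1, ∫_0^π sin²(nx) dx = ∫_0^π cos²(nx) dx = π/2; for n ≠ n', ∫_0^π sin(nx)sin(n'x) dx = ∫_0^π cos(nx)cos(n'x) dx = 0; and by product-to-sum, ∫_0^π sin(nx)cos(n'x) dx = ½∫_0^π [sin((n+n')x) + sin((n−n')x)] dx, which is 0 when n+n' is even and 2n/(n²−n'²) when n+n' is odd (it need not vanish on (0, π)). For the constant mode: ∫_0^π 1 dx = π, ∫_0^π cos(nx) dx = 0, ∫_0^π sin(nx) dx = (1−(−1)^n)/n.
  u² squared terms: (3)²·∫1 dx = 9·π = 9*π;  (-2)²·∫sin(2x)² dx = 4·π/2 = 2*π.
  u² cross terms: 2·(3)·(-2)·∫1·sin(2x) dx = -12·(0) = 0.
  So ∫_0^π u² dx = 9*π + 2*π + 0 = 11*π.
  (u')² squared terms: (-4)²·∫cos(2x)² dx = 16·π/2 = 8*π.
  So ∫_0^π (u')² dx = 8*π.
||u||_{H^1}^2 = (11*π) + (8*π) = 19*π.


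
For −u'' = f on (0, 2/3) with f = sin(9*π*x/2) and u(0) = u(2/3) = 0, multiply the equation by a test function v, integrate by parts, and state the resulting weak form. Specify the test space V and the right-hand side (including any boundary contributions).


V = H^1_0(0, 2/3) (so v(0) = v(2/3) = 0); weak form: ∫_0^2/3 u'v' dx = ∫_0^2/3 (sin(9*π*x/2)) v dx for all v ∈ V.

Multiply both sides by a test function v and integrate from 0 to 2/3:
  ∫_0^2/3 −u''(x) v(x) dx = ∫_0^2/3 f(x) v(x) dx.
Integrate the LHS by parts once:
  ∫_0^2/3 −u'' v dx = −[u'(x) v(x)]_0^2/3 + ∫_0^2/3 u'(x) v'(x) dx.
Thus ∫_0^2/3 u'(x) v'(x) dx = ∫_0^2/3 f(x) v(x) dx + [u'(x) v(x)]_0^2/3.
Choose V so that boundary terms are either known or forced to vanish.
u is Dirichlet: u(0) = u(2/3) = 0. Let V = H^1_0(0, 2/3); then v(0) = v(2/3) = 0, and [u' v]_0^2/3 = 0.
Weak formulation: find u (satisfying any essential BC) such that ∫_0^2/3 u'(x) v'(x) dx = ∫_0^2/3 f v dx for all v ∈ V.
Substituting f(x) = sin(9*π*x/2), the right-hand side is ∫_0^2/3 (sin(9*π*x/2)) v dx.


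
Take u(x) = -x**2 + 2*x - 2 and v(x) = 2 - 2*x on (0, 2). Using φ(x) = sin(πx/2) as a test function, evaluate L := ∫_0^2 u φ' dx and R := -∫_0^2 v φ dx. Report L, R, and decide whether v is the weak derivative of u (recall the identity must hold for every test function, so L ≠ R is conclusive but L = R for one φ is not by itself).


LHS = 0, RHS = 0. Yes, v = u' weakly.

u(x) = -x**2 + 2*x - 2, classical derivative u'(x) = 2 - 2*x.
φ(x) = sin(πx/2), so φ'(x) = π*cos(π*x/2)/2.
Note φ(0) = φ(2) = 0, so the boundary term u·φ vanishes.
LHS = ∫_0^2 u(x) φ'(x) dx = ∫_0^2 (-π*x^2*cos(π*x/2)/2 + π*x*cos(π*x/2) - π*cos(π*x/2)) dx. Term by term:
  ∫_0^2 -π*cos(π*x/2) dx = 0;  ∫_0^2 π*x*cos(π*x/2) dx = -8/π;  ∫_0^2 -π*x^2*cos(π*x/2)/2 dx = 8/π.
Sum: 0 − 8/π + 8/π = 0.
So LHS = 0.
∫_0^2 v(x) φ(x) dx = ∫_0^2 (-2*x*sin(π*x/2) + 2*sin(π*x/2)) dx. Term by term:
  ∫_0^2 2*sin(π*x/2) dx = 8/π;  ∫_0^2 -2*x*sin(π*x/2) dx = -8/π.
Sum: 8/π − 8/π = 0.
So RHS = -∫_0^2 v(x) φ(x) dx = 0.
LHS = RHS, so the identity holds for this test φ.
Moreover u is smooth here and v(x) = u'(x) = 2 - 2*x pointwise, so the identity holds for every test function. Hence v is the weak derivative of u.


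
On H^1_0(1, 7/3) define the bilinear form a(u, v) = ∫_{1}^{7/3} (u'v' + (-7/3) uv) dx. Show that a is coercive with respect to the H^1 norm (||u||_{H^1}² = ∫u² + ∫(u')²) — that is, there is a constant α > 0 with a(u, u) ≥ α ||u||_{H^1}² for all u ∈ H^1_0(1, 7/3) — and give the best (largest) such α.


α = (-112 + 27*π^2)/(3*(16 + 9*π^2))

Coercivity of a(·,·) on H^1_0(1, 7/3) means a(u, u) ≥ α ||u||_{H^1}² for every u ∈ H^1_0.
The interval has length L = 4/3, and Poincaré/coercivity depend only on L. Here a(u, u) = ∫(u')² + (-7/3)·∫u².
Here c = -7/3 < 0 with |c| < (π/L)² = 9*π^2/16, so coercivity still holds. The condition a(u,u) ≥ α||u||_{H^1}² reads (1−α)∫(u')² ≥ (α−c)∫u². Any admissible α is ≤ 1 (rapidly oscillating u have ∫u²/∫(u')² → 0), and α = 1 would force 0 ≥ (1−c)∫u², impossible since c < 1; so 1−α > 0. By the sharp Poincaré inequality on H^1_0 of an interval of length L, ∫(u')² ≥ (π/L)²∫u² with equality for the first sine mode sin(π(x−x₀)/L) (x₀ the left endpoint), so the inequality holds for all u iff (1−α)(π/L)² ≥ α − c, i.e. α ≤ ((π/L)² + c)/((π/L)² + 1) = (1 + c(L/π)²)/(1 + (L/π)²). (Direct route, valid since c ≤ 0: Poincaré gives c∫u² ≥ c(L/π)²∫(u')², so a(u,u) ≥ (1 + c(L/π)²)∫(u')², while ||u||_{H^1}² ≤ (1 + (L/π)²)∫(u')²; dividing yields the same α.) With (π/L)² = 9*π^2/16 and c = -7/3, the largest admissible constant is α = ((π/L)² + c)/((π/L)² + 1).
Simplifying, α = (-112 + 27*π^2)/(3*(16 + 9*π^2)).


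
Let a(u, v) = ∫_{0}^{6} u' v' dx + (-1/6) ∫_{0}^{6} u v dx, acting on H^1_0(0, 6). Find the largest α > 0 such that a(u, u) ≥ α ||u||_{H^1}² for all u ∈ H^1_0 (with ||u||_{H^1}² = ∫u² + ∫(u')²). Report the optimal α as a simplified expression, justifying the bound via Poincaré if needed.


α = (-6 + π^2)/(π^2 + 36)

Coercivity of a(·,·) on H^1_0(0, 6) means a(u, u) ≥ α ||u||_{H^1}² for every u ∈ H^1_0.
The interval has length L = 6, and Poincaré/coercivity depend only on L. Here a(u, u) = ∫(u')² + (-1/6)·∫u².
Here c = -1/6 < 0 with |c| < (π/L)² = π^2/36, so coercivity still holds. The condition a(u,u) ≥ α||u||_{H^1}² reads (1−α)∫(u')² ≥ (α−c)∫u². Any admissible α is ≤ 1 (rapidly oscillating u have ∫u²/∫(u')² → 0), and α = 1 would force 0 ≥ (1−c)∫u², impossible since c < 1; so 1−α > 0. By the sharp Poincaré inequality on H^1_0 of an interval of length L, ∫(u')² ≥ (π/L)²∫u² with equality for the first sine mode sin(π(x−x₀)/L) (x₀ the left endpoint), so the inequality holds for all u iff (1−α)(π/L)² ≥ α − c, i.e. α ≤ ((π/L)² + c)/((π/L)² + 1) = (1 + c(L/π)²)/(1 + (L/π)²). (Direct route, valid since c ≤ 0: Poincaré gives c∫u² ≥ c(L/π)²∫(u')², so a(u,u) ≥ (1 + c(L/π)²)∫(u')², while ||u||_{H^1}² ≤ (1 + (L/π)²)∫(u')²; dividing yields the same α.) With (π/L)² = π^2/36 and c = -1/6, the largest admissible constant is α = ((π/L)² + c)/((π/L)² + 1).
Simplifying, α = (-6 + π^2)/(π^2 + 36).


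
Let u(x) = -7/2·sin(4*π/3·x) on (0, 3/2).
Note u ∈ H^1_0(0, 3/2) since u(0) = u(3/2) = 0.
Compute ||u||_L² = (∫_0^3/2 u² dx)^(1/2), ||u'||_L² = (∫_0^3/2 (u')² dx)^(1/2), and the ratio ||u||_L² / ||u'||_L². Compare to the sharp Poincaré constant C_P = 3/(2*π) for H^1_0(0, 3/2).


||u||_L² / ||u'||_L² = 3/(4*π) < C_P = 3/(2*π).

u(x) = -7/2·sin(4*π/3·x), so u'(x) = -14*π*cos(4*π*x/3)/3.
Writing u(x) = A·sin(kπx/L) with A = -7/2 and k = 2, use ∫_0^L sin²(kπx/L) dx = L/2 and ∫_0^L cos²(kπx/L) dx = L/2.
u² = 49/4·sin²(4*π/3·x) and (u')² = 196*π^2/9·cos²(4*π/3·x), and each of sin², cos² integrates to L/2 = 3/4 over (0, 3/2).
∫_0^3/2 u² dx = 147/16, so ||u||_L² = 7*sqrt(3)/4.
∫_0^3/2 (u')² dx = 49*π^2/3, so ||u'||_L² = 7*sqrt(3)*π/3.
Ratio ||u||_L² / ||u'||_L² = 3/(4*π).
Sharp Poincaré constant on H^1_0(0, 3/2) is C_P = L/π = 3/(2*π), achieved by sin(2*π/3·x).
This is the k = 2 harmonic; the ratio L/(kπ) is strictly less than C_P = L/π, consistent with the sharp inequality ||u||_L² ≤ C_P ||u'||_L².


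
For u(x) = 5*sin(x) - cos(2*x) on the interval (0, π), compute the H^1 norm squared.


||u||_{H^1(0,π)}^2 = 100/3 + 55*π/2

u'(x) = 2*sin(2*x) + 5*cos(x).
Expand u² and (u')² and integrate term by term on (0, π), using: for integers n ≥ 1, ∫_0^π sin²(nx) dx = ∫_0^π cos²(nx) dx = π/2; for n ≠ n', ∫_0^π sin(nx)sin(n'x) dx = ∫_0^π cos(nx)cos(n'x) dx = 0; and by product-to-sum, ∫_0^π sin(nx)cos(n'x) dx = ½∫_0^π [sin((n+n')x) + sin((n−n')x)] dx, which is 0 when n+n' is even and 2n/(n²−n'²) when n+n' is odd (it need not vanish on (0, π)).
  u² squared terms: (-1)²·∫cos(2x)² dx = 1·π/2 = π/2;  (5)²·∫sin(x)² dx = 25·π/2 = 25*π/2.
  u² cross terms: 2·(-1)·(5)·∫cos(2x)·sin(x) dx = -10·(-2/3) = 20/3.
  So ∫_0^π u² dx = π/2 + 25*π/2 + 20/3 = 20/3 + 13*π.
  (u')² squared terms: (2)²·∫sin(2x)² dx = 4·π/2 = 2*π;  (5)²·∫cos(x)² dx = 25·π/2 = 25*π/2.
  (u')² cross terms: 2·(2)·(5)·∫sin(2x)·cos(x) dx = 20·(4/3) = 80/3.
  So ∫_0^π (u')² dx = 2*π + 25*π/2 + 80/3 = 80/3 + 29*π/2.
||u||_{H^1}^2 = (20/3 + 13*π) + (80/3 + 29*π/2) = 100/3 + 55*π/2.


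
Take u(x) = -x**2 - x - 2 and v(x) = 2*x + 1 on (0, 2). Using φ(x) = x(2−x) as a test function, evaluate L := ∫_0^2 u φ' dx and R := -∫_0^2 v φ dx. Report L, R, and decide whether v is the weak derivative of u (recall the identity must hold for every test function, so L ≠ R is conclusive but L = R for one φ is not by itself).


LHS = 4, RHS = -4. No, v is not the weak derivative of u.

u(x) = -x**2 - x - 2, classical derivative u'(x) = -2*x - 1.
φ(x) = x(2−x), so φ'(x) = 2 - 2*x.
Note φ(0) = φ(2) = 0, so the boundary term u·φ vanishes.
LHS = ∫_0^2 u(x) φ'(x) dx = ∫_0^2 (2*x^3 + 2*x - 4) dx. Term by term:
  ∫_0^2 2*x^3 dx = 8;  ∫_0^2 2*x dx = 4;  ∫_0^2 -4 dx = -8.
Sum: 8 + 4 − 8 = 4.
So LHS = 4.
∫_0^2 v(x) φ(x) dx = ∫_0^2 (-2*x^3 + 3*x^2 + 2*x) dx. Term by term:
  ∫_0^2 -2*x^3 dx = -8;  ∫_0^2 3*x^2 dx = 8;  ∫_0^2 2*x dx = 4.
Sum: -8 + 8 + 4 = 4.
So RHS = -∫_0^2 v(x) φ(x) dx = -4.
LHS − RHS = 8 ≠ 0, so the identity fails.
(For a valid weak derivative the identity must hold for EVERY test function, in particular this one. The failure shows v is NOT the weak derivative of u.)
Correct weak derivative would be u'(x) = -2*x - 1.


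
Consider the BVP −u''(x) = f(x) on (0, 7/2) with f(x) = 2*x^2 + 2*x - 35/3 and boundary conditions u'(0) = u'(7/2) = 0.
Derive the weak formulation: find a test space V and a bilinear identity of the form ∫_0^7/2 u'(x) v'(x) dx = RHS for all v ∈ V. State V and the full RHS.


V = H^1(0, 7/2) (no boundary constraint on v; u is determined up to an additive constant); weak form: ∫_0^7/2 u'v' dx = ∫_0^7/2 (2*x^2 + 2*x - 35/3) v dx for all v ∈ V.

Multiply both sides by a test function v and integrate from 0 to 7/2:
  ∫_0^7/2 −u''(x) v(x) dx = ∫_0^7/2 f(x) v(x) dx.
Integrate the LHS by parts once:
  ∫_0^7/2 −u'' v dx = −[u'(x) v(x)]_0^7/2 + ∫_0^7/2 u'(x) v'(x) dx.
Thus ∫_0^7/2 u'(x) v'(x) dx = ∫_0^7/2 f(x) v(x) dx + [u'(x) v(x)]_0^7/2.
Choose V so that boundary terms are either known or forced to vanish.
u has homogeneous Neumann: u'(0) = u'(7/2) = 0. So [u' v]_0^7/2 = 0·v(7/2) − 0·v(0) = 0 for any v; take V = H^1(0, 7/2).
Weak formulation: find u (satisfying any essential BC) such that ∫_0^7/2 u'(x) v'(x) dx = ∫_0^7/2 f v dx for all v ∈ V (homogeneous Neumann, so boundary terms vanish).
Substituting f(x) = 2*x^2 + 2*x - 35/3, the right-hand side is ∫_0^7/2 (2*x^2 + 2*x - 35/3) v dx.
Compatibility check (pure Neumann): taking v ≡ 1 ∈ V gives 0 = ∫_0^7/2 f dx + (0) − (0), i.e. ∫_0^7/2 f dx must equal u'(0) − u'(7/2) = 0. Indeed ∫_0^7/2 (2*x^2 + 2*x - 35/3) dx = 0, so the data are compatible. The solution is then unique only up to an additive constant (fix it e.g. by requiring ∫_0^7/2 u dx = 0).
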